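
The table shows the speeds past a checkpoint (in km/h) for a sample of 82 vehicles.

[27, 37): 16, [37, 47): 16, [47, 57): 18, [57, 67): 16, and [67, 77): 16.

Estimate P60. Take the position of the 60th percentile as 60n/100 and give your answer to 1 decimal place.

56.6

Cumulative frequencies: 16, 32, 50, 66, 82
n = 82; position = 60n/100 = 49.2.
This falls in the class [47, 57): L = 47, F = 32, f = 18, h = 10.
60th percentile ≈ 47 + ((49.2 − 32) / 18) × 10 = 56.5556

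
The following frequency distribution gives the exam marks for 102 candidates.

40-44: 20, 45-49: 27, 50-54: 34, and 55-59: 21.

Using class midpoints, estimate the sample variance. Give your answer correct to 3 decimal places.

Midpoints: 42, 47, 52, 57
n = 102, Σfm = 5074, mean = 49.7451
Σfm² = 255088
Σf(m − x̄)² = Σfm² − (Σfm)²/n = 255088 − 5074²/102 = 2681.3725
Sample variance = 2681.3725 / 101 = 26.5482

26.548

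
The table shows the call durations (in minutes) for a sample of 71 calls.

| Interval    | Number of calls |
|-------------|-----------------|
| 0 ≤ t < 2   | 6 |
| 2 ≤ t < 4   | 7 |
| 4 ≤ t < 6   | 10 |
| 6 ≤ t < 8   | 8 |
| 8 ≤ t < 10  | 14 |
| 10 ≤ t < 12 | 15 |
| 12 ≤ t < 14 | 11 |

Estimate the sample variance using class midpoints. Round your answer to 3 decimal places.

14.157

Midpoints: 1, 3, 5, 7, 9, 11, 13
n = 71, Σfm = 567, mean = 7.9859
Σfm² = 5519
Σf(m − x̄)² = Σfm² − (Σfm)²/n = 5519 − 567²/71 = 990.9859
Sample variance = 990.9859 / 70 = 14.1569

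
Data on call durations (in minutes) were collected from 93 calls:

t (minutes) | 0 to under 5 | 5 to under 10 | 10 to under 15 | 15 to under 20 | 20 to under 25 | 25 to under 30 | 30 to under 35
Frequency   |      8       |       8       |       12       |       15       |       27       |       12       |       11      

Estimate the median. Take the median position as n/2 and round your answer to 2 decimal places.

20.65

Cumulative frequencies: 8, 16, 28, 43, 70, 82, 93
n = 93; position = n/2 = 46.5.
This falls in the class 20 to under 25: L = 20, F = 43, f = 27, h = 5.
Median ≈ 20 + ((46.5 − 43) / 27) × 5 = 20.6481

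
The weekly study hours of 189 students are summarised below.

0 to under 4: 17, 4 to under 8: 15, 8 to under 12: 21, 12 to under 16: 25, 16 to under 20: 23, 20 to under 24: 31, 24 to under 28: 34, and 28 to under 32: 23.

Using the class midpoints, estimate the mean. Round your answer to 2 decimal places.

17.75

Midpoints: 2, 6, 10, 14, 18, 22, 26, 30
Σfm = 17×2 + 15×6 + 21×10 + 25×14 + 23×18 + 31×22 + 34×26 + 23×30 = 3354
n = Σf = 189
Mean = 3354 / 189 = 17.7460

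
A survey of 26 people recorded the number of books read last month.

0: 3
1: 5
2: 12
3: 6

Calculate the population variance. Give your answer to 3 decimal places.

Values: 0, 1, 2, 3
n = 26, Σfx = 47, mean = 1.8077
Σfx² = 107
Σf(x − x̄)² = Σfx² − (Σfx)²/n = 107 − 47²/26 = 22.0385
Population variance = 22.0385 / 26 = 0.8476

0.848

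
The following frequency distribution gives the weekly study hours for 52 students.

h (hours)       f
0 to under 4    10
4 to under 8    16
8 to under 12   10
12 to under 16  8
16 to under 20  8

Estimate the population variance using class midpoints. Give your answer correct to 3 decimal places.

Midpoints: 2, 6, 10, 14, 18
n = 52, Σfm = 472, mean = 9.0769
Σfm² = 5776
Σf(m − x̄)² = Σfm² − (Σfm)²/n = 5776 − 472²/52 = 1491.6923
Population variance = 1491.6923 / 52 = 28.6864

28.686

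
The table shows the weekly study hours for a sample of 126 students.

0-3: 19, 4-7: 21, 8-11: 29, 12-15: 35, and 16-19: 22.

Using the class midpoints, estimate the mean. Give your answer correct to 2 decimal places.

10.13

Midpoints: 1.5, 5.5, 9.5, 13.5, 17.5
Σfm = 19×1.5 + 21×5.5 + 29×9.5 + 35×13.5 + 22×17.5 = 1277
n = Σf = 126
Mean = 1277 / 126 = 10.1349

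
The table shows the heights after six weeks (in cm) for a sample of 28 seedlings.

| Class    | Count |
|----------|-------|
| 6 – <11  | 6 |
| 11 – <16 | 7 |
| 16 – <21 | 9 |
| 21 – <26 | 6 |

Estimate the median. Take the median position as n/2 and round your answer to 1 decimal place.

Cumulative frequencies: 6, 13, 22, 28
n = 28; position = n/2 = 14.
This falls in the class 16 – <21: L = 16, F = 13, f = 9, h = 5.
Median ≈ 16 + ((14 − 13) / 9) × 5 = 16.5556

16.6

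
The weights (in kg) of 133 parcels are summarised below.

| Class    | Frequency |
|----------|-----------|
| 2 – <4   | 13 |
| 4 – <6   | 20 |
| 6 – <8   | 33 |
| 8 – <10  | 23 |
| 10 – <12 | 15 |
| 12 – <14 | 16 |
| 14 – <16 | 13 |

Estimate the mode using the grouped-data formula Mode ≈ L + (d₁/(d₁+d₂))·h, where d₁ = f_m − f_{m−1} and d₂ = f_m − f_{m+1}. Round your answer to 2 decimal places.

7.13

Modal class: 6 – <8 (highest frequency 33).
d₁ = 33 − 20 = 13, d₂ = 33 − 23 = 10
Mode ≈ 6 + (13/(13+10)) × 2 = 6 + 1.1304 = 7.1304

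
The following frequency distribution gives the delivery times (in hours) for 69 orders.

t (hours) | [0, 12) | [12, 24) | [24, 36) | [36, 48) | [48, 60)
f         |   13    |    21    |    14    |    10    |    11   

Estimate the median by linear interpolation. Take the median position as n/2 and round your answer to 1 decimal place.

24.4

Cumulative frequencies: 13, 34, 48, 58, 69
n = 69; position = n/2 = 34.5.
This falls in the class [24, 36): L = 24, F = 34, f = 14, h = 12.
Median ≈ 24 + ((34.5 − 34) / 14) × 12 = 24.4286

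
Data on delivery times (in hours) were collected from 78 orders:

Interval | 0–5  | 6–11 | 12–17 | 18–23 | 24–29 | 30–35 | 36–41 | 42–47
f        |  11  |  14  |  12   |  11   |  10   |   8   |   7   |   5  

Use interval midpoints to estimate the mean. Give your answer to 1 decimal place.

20.0

Midpoints: 2.5, 8.5, 14.5, 20.5, 26.5, 32.5, 38.5, 44.5
Σfm = 11×2.5 + 14×8.5 + 12×14.5 + 11×20.5 + 10×26.5 + 8×32.5 + 7×38.5 + 5×44.5 = 1563
n = Σf = 78
Mean = 1563 / 78 = 20.0385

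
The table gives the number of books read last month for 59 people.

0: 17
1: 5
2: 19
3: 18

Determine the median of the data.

Cumulative frequencies: 17, 22, 41, 59
n = 59, so the median is the value in position (n+1)/2 = 30.
Position 30 falls at value 2.

2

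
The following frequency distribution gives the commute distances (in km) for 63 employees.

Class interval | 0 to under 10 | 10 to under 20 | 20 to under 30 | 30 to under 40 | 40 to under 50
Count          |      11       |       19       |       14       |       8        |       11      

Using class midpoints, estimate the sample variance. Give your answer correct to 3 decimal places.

182.386

Midpoints: 5, 15, 25, 35, 45
n = 63, Σfm = 1465, mean = 23.2540
Σfm² = 45375
Σf(m − x̄)² = Σfm² − (Σfm)²/n = 45375 − 1465²/63 = 11307.9365
Sample variance = 11307.9365 / 62 = 182.3861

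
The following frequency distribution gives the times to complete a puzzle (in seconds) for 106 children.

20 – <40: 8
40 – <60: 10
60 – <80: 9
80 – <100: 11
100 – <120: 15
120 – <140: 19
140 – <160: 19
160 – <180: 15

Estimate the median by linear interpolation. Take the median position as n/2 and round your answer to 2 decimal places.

Cumulative frequencies: 8, 18, 27, 38, 53, 72, 91, 106
n = 106; position = n/2 = 53.
This falls in the class 100 – <120: L = 100, F = 38, f = 15, h = 20.
Median ≈ 100 + ((53 − 38) / 15) × 20 = 120.0000

120.00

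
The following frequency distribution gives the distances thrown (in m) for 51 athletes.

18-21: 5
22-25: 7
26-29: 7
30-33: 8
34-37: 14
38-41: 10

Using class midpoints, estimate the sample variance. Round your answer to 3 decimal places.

42.855

Midpoints: 19.5, 23.5, 27.5, 31.5, 35.5, 39.5
n = 51, Σfm = 1598.5, mean = 31.3431
Σfm² = 52244.75
Σf(m − x̄)² = Σfm² − (Σfm)²/n = 52244.75 − 1598.5²/51 = 2142.7451
Sample variance = 2142.7451 / 50 = 42.8549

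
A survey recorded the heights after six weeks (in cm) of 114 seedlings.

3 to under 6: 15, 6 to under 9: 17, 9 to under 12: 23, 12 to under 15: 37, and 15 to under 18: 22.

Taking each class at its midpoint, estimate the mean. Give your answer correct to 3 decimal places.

Midpoints: 4.5, 7.5, 10.5, 13.5, 16.5
Σfm = 15×4.5 + 17×7.5 + 23×10.5 + 37×13.5 + 22×16.5 = 1299
n = Σf = 114
Mean = 1299 / 114 = 11.3947

11.395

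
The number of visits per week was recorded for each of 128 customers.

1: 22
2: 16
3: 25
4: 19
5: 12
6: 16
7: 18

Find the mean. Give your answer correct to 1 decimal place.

Values: 1, 2, 3, 4, 5, 6, 7
Σfx = 22×1 + 16×2 + 25×3 + 19×4 + 12×5 + 16×6 + 18×7 = 487
n = Σf = 128
Mean = 487 / 128 = 3.8047

3.8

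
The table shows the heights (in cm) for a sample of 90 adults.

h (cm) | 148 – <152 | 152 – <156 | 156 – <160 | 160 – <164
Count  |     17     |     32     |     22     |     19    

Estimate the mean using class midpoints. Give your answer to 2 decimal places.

Midpoints: 150, 154, 158, 162
Σfm = 17×150 + 32×154 + 22×158 + 19×162 = 14032
n = Σf = 90
Mean = 14032 / 90 = 155.9111

155.91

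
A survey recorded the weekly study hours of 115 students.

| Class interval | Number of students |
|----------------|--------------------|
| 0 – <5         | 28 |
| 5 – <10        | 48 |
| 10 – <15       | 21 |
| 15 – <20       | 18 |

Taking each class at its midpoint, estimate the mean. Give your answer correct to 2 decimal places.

8.76

Midpoints: 2.5, 7.5, 12.5, 17.5
Σfm = 28×2.5 + 48×7.5 + 21×12.5 + 18×17.5 = 1007.5
n = Σf = 115
Mean = 1007.5 / 115 = 8.7609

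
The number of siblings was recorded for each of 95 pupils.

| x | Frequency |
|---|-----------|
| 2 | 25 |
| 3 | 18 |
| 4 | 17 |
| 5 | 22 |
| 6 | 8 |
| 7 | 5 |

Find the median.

4

Cumulative frequencies: 25, 43, 60, 82, 90, 95
n = 95, so the median is the value in position (n+1)/2 = 48.
Position 48 falls at value 4.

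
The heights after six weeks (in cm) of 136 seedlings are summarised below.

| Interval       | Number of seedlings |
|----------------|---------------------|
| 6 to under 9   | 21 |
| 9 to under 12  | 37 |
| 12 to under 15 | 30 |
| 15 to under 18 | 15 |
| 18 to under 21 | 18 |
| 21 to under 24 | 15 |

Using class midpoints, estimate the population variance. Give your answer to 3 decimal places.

Midpoints: 7.5, 10.5, 13.5, 16.5, 19.5, 22.5
n = 136, Σfm = 1887, mean = 13.8750
Σfm² = 29250
Σf(m − x̄)² = Σfm² − (Σfm)²/n = 29250 − 1887²/136 = 3067.8750
Population variance = 3067.8750 / 136 = 22.5579

22.558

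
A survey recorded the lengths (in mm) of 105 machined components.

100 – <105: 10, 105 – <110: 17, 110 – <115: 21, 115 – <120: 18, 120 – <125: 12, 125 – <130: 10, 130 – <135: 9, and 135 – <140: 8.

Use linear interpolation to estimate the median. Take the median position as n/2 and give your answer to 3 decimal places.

116.250

Cumulative frequencies: 10, 27, 48, 66, 78, 88, 97, 105
n = 105; position = n/2 = 52.5.
This falls in the class 115 – <120: L = 115, F = 48, f = 18, h = 5.
Median ≈ 115 + ((52.5 − 48) / 18) × 5 = 116.2500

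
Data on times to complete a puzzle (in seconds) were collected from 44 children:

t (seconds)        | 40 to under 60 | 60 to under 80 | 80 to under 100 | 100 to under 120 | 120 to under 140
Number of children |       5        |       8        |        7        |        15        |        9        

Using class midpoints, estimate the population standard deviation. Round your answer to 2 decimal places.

25.92

Midpoints: 50, 70, 90, 110, 130
n = 44, Σfm = 4260, mean = 96.8182
Σfm² = 442000
Σf(m − x̄)² = Σfm² − (Σfm)²/n = 442000 − 4260²/44 = 29554.5455
Population variance = 29554.5455 / 44 = 671.6942
Standard deviation = √671.6942 = 25.9171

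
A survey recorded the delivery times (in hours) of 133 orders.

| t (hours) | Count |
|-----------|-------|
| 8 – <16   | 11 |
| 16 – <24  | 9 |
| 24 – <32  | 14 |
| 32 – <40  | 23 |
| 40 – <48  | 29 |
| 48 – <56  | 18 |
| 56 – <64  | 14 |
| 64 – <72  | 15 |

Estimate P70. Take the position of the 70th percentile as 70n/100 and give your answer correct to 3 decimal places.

Cumulative frequencies: 11, 20, 34, 57, 86, 104, 118, 133
n = 133; position = 70n/100 = 93.1.
This falls in the class 48 – <56: L = 48, F = 86, f = 18, h = 8.
70th percentile ≈ 48 + ((93.1 − 86) / 18) × 8 = 51.1556

51.156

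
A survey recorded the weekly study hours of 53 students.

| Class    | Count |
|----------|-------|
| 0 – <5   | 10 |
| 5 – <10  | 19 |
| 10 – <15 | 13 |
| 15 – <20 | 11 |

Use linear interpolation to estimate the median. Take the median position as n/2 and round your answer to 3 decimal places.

9.342

Cumulative frequencies: 10, 29, 42, 53
n = 53; position = n/2 = 26.5.
This falls in the class 5 – <10: L = 5, F = 10, f = 19, h = 5.
Median ≈ 5 + ((26.5 − 10) / 19) × 5 = 9.3421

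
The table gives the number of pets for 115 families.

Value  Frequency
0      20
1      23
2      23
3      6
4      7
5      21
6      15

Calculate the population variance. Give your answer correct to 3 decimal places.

Values: 0, 1, 2, 3, 4, 5, 6
n = 115, Σfx = 310, mean = 2.6957
Σfx² = 1346
Σf(x − x̄)² = Σfx² − (Σfx)²/n = 1346 − 310²/115 = 510.3478
Population variance = 510.3478 / 115 = 4.4378

4.438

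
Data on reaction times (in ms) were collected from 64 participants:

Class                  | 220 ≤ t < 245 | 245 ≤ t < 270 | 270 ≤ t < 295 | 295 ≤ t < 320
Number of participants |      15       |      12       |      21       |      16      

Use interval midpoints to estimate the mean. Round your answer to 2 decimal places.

Midpoints: 232.5, 257.5, 282.5, 307.5
Σfm = 15×232.5 + 12×257.5 + 21×282.5 + 16×307.5 = 17430
n = Σf = 64
Mean = 17430 / 64 = 272.3438

272.34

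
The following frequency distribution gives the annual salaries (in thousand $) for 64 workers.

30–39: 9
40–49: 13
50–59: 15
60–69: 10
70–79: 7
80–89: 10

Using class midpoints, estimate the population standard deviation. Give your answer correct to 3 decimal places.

Midpoints: 34.5, 44.5, 54.5, 64.5, 74.5, 84.5
n = 64, Σfm = 3718, mean = 58.0938
Σfm² = 232866
Σf(m − x̄)² = Σfm² − (Σfm)²/n = 232866 − 3718²/64 = 16873.4375
Population variance = 16873.4375 / 64 = 263.6475
Standard deviation = √263.6475 = 16.2372

16.237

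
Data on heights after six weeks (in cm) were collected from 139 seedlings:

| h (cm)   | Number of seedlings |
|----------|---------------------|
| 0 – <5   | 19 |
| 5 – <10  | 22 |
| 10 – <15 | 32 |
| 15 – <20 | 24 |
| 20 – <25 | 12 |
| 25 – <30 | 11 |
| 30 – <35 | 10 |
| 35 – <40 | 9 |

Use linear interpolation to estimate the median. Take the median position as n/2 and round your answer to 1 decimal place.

14.5

Cumulative frequencies: 19, 41, 73, 97, 109, 120, 130, 139
n = 139; position = n/2 = 69.5.
This falls in the class 10 – <15: L = 10, F = 41, f = 32, h = 5.
Median ≈ 10 + ((69.5 − 41) / 32) × 5 = 14.4531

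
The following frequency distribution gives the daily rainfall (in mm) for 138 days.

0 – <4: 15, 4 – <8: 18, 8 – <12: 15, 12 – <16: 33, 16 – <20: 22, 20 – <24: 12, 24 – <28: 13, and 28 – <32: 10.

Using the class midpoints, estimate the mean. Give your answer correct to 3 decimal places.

Midpoints: 2, 6, 10, 14, 18, 22, 26, 30
Σfm = 15×2 + 18×6 + 15×10 + 33×14 + 22×18 + 12×22 + 13×26 + 10×30 = 2048
n = Σf = 138
Mean = 2048 / 138 = 14.8406

14.841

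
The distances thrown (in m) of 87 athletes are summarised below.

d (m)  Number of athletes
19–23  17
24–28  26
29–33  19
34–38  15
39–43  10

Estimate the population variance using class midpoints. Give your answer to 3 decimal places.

Midpoints: 21, 26, 31, 36, 41
n = 87, Σfm = 2572, mean = 29.5632
Σfm² = 79582
Σf(m − x̄)² = Σfm² − (Σfm)²/n = 79582 − 2572²/87 = 3545.4023
Population variance = 3545.4023 / 87 = 40.7518

40.752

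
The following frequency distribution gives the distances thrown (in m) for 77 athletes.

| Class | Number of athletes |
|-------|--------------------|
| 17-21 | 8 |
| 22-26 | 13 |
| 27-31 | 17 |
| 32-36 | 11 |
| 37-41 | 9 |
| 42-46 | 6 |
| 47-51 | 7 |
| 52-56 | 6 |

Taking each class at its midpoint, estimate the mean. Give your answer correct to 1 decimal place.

33.9

Midpoints: 19, 24, 29, 34, 39, 44, 49, 54
Σfm = 8×19 + 13×24 + 17×29 + 11×34 + 9×39 + 6×44 + 7×49 + 6×54 = 2613
n = Σf = 77
Mean = 2613 / 77 = 33.9351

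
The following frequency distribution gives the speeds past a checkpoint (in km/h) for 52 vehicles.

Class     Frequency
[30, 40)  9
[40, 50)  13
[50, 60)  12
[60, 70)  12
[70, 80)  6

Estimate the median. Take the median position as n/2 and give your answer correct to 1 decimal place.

53.3

Cumulative frequencies: 9, 22, 34, 46, 52
n = 52; position = n/2 = 26.
This falls in the class [50, 60): L = 50, F = 22, f = 12, h = 10.
Median ≈ 50 + ((26 − 22) / 12) × 10 = 53.3333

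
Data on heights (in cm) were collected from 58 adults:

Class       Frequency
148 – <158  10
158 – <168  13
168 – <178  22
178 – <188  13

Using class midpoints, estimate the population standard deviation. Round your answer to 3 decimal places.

Midpoints: 153, 163, 173, 183
n = 58, Σfm = 9834, mean = 169.5517
Σfm² = 1673282
Σf(m − x̄)² = Σfm² − (Σfm)²/n = 1673282 − 9834²/58 = 5910.3448
Population variance = 5910.3448 / 58 = 101.9025
Standard deviation = √101.9025 = 10.0947

10.095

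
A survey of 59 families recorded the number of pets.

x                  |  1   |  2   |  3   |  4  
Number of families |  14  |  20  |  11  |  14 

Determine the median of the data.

2

Cumulative frequencies: 14, 34, 45, 59
n = 59, so the median is the value in position (n+1)/2 = 30.
Position 30 falls at value 2.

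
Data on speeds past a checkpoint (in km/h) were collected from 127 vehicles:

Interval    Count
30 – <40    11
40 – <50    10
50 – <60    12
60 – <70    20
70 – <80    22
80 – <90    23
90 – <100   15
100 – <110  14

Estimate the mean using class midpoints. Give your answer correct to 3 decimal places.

73.189

Midpoints: 35, 45, 55, 65, 75, 85, 95, 105
Σfm = 11×35 + 10×45 + 12×55 + 20×65 + 22×75 + 23×85 + 15×95 + 14×105 = 9295
n = Σf = 127
Mean = 9295 / 127 = 73.1890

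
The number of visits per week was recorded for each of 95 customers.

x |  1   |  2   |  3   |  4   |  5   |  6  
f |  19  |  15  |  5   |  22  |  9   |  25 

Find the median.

Cumulative frequencies: 19, 34, 39, 61, 70, 95
n = 95, so the median is the value in position (n+1)/2 = 48.
Position 48 falls at value 4.

4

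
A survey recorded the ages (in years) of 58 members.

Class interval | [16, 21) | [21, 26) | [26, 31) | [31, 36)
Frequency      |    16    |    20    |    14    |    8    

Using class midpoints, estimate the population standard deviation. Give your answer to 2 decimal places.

5.03

Midpoints: 18.5, 23.5, 28.5, 33.5
n = 58, Σfm = 1433, mean = 24.7069
Σfm² = 36870.5
Σf(m − x̄)² = Σfm² − (Σfm)²/n = 36870.5 − 1433²/58 = 1465.5172
Population variance = 1465.5172 / 58 = 25.2675
Standard deviation = √25.2675 = 5.0267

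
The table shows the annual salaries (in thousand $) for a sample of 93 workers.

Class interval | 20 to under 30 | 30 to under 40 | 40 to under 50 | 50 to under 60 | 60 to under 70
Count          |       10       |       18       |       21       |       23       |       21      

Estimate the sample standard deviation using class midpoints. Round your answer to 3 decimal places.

13.070

Midpoints: 25, 35, 45, 55, 65
n = 93, Σfm = 4455, mean = 47.9032
Σfm² = 229125
Σf(m − x̄)² = Σfm² − (Σfm)²/n = 229125 − 4455²/93 = 15716.1290
Sample variance = 15716.1290 / 92 = 170.8275
Standard deviation = √170.8275 = 13.0701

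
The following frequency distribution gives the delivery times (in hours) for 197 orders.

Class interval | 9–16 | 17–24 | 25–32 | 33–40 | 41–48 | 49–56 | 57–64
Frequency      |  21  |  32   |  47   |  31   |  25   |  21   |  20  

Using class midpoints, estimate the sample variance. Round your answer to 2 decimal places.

Midpoints: 12.5, 20.5, 28.5, 36.5, 44.5, 52.5, 60.5
n = 197, Σfm = 6814.5, mean = 34.5914
Σfm² = 276797.25
Σf(m − x̄)² = Σfm² − (Σfm)²/n = 276797.25 − 6814.5²/197 = 41074.3553
Sample variance = 41074.3553 / 196 = 209.5630

209.56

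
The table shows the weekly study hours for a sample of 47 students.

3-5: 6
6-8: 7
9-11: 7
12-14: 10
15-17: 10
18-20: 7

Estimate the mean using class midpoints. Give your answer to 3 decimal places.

12.043

Midpoints: 4, 7, 10, 13, 16, 19
Σfm = 6×4 + 7×7 + 7×10 + 10×13 + 10×16 + 7×19 = 566
n = Σf = 47
Mean = 566 / 47 = 12.0426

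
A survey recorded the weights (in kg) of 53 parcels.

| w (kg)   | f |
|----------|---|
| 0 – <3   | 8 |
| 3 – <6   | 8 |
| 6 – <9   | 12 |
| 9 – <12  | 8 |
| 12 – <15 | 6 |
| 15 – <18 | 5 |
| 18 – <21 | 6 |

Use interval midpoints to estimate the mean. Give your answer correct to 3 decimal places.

9.481

Midpoints: 1.5, 4.5, 7.5, 10.5, 13.5, 16.5, 19.5
Σfm = 8×1.5 + 8×4.5 + 12×7.5 + 8×10.5 + 6×13.5 + 5×16.5 + 6×19.5 = 502.5
n = Σf = 53
Mean = 502.5 / 53 = 9.4811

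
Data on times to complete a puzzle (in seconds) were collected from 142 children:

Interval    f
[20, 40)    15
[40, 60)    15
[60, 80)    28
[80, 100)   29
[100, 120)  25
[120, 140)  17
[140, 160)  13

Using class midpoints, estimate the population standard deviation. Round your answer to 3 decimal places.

Midpoints: 30, 50, 70, 90, 110, 130, 150
n = 142, Σfm = 12680, mean = 89.2958
Σfm² = 1305400
Σf(m − x̄)² = Σfm² − (Σfm)²/n = 1305400 − 12680²/142 = 173129.5775
Population variance = 173129.5775 / 142 = 1219.2224
Standard deviation = √1219.2224 = 34.9174

34.917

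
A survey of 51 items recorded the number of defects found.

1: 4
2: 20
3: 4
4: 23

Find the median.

3

Cumulative frequencies: 4, 24, 28, 51
n = 51, so the median is the value in position (n+1)/2 = 26.
Position 26 falls at value 3.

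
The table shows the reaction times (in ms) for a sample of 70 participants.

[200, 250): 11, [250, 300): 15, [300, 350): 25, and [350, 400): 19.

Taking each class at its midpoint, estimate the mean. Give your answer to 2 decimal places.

312.14

Midpoints: 225, 275, 325, 375
Σfm = 11×225 + 15×275 + 25×325 + 19×375 = 21850
n = Σf = 70
Mean = 21850 / 70 = 312.1429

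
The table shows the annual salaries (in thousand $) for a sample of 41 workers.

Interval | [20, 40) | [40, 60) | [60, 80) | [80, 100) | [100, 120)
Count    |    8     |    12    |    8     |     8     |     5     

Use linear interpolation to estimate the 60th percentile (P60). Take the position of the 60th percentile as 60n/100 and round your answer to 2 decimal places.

Cumulative frequencies: 8, 20, 28, 36, 41
n = 41; position = 60n/100 = 24.6.
This falls in the class [60, 80): L = 60, F = 20, f = 8, h = 20.
60th percentile ≈ 60 + ((24.6 − 20) / 8) × 20 = 71.5000

71.50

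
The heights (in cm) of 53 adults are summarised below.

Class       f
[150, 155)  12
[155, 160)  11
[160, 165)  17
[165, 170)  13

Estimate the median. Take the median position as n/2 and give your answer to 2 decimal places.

Cumulative frequencies: 12, 23, 40, 53
n = 53; position = n/2 = 26.5.
This falls in the class [160, 165): L = 160, F = 23, f = 17, h = 5.
Median ≈ 160 + ((26.5 − 23) / 17) × 5 = 161.0294

161.03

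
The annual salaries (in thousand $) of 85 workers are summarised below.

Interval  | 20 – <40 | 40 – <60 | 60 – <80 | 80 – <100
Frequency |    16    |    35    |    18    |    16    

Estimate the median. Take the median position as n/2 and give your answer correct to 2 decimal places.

55.14

Cumulative frequencies: 16, 51, 69, 85
n = 85; position = n/2 = 42.5.
This falls in the class 40 – <60: L = 40, F = 16, f = 35, h = 20.
Median ≈ 40 + ((42.5 − 16) / 35) × 20 = 55.1429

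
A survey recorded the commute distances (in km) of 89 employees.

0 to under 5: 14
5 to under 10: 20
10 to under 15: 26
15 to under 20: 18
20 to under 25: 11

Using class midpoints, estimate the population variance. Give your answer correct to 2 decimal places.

Midpoints: 2.5, 7.5, 12.5, 17.5, 22.5
n = 89, Σfm = 1072.5, mean = 12.0506
Σfm² = 16356.25
Σf(m − x̄)² = Σfm² − (Σfm)²/n = 16356.25 − 1072.5²/89 = 3432.0225
Population variance = 3432.0225 / 89 = 38.5621

38.56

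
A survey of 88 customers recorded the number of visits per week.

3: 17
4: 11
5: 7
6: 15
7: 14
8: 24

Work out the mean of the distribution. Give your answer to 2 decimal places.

Values: 3, 4, 5, 6, 7, 8
Σfx = 17×3 + 11×4 + 7×5 + 15×6 + 14×7 + 24×8 = 510
n = Σf = 88
Mean = 510 / 88 = 5.7955

5.80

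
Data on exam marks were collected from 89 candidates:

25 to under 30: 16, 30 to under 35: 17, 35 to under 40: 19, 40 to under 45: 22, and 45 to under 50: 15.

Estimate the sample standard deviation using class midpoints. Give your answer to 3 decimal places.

6.803

Midpoints: 27.5, 32.5, 37.5, 42.5, 47.5
n = 89, Σfm = 3352.5, mean = 37.6685
Σfm² = 130356.25
Σf(m − x̄)² = Σfm² − (Σfm)²/n = 130356.25 − 3352.5²/89 = 4072.4719
Sample variance = 4072.4719 / 88 = 46.2781
Standard deviation = √46.2781 = 6.8028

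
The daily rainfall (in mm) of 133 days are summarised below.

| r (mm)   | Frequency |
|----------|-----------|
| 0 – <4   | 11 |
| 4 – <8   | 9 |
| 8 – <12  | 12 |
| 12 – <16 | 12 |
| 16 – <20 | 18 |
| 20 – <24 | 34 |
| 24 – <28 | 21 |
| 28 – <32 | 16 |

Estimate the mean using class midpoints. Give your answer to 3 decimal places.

18.511

Midpoints: 2, 6, 10, 14, 18, 22, 26, 30
Σfm = 11×2 + 9×6 + 12×10 + 12×14 + 18×18 + 34×22 + 21×26 + 16×30 = 2462
n = Σf = 133
Mean = 2462 / 133 = 18.5113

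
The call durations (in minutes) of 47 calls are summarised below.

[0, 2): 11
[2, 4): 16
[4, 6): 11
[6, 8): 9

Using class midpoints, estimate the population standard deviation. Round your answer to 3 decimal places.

Midpoints: 1, 3, 5, 7
n = 47, Σfm = 177, mean = 3.7660
Σfm² = 871
Σf(m − x̄)² = Σfm² − (Σfm)²/n = 871 − 177²/47 = 204.4255
Population variance = 204.4255 / 47 = 4.3495
Standard deviation = √4.3495 = 2.0855

2.086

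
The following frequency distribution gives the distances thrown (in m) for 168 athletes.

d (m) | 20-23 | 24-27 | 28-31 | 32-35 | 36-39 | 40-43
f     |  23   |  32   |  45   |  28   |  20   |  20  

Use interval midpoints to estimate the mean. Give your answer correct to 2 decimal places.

30.69

Midpoints: 21.5, 25.5, 29.5, 33.5, 37.5, 41.5
Σfm = 23×21.5 + 32×25.5 + 45×29.5 + 28×33.5 + 20×37.5 + 20×41.5 = 5156
n = Σf = 168
Mean = 5156 / 168 = 30.6905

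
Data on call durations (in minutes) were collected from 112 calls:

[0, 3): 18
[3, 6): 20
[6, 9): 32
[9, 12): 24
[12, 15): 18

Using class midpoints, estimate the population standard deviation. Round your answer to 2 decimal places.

Midpoints: 1.5, 4.5, 7.5, 10.5, 13.5
n = 112, Σfm = 852, mean = 7.6071
Σfm² = 8172
Σf(m − x̄)² = Σfm² − (Σfm)²/n = 8172 − 852²/112 = 1690.7143
Population variance = 1690.7143 / 112 = 15.0957
Standard deviation = √15.0957 = 3.8853

3.89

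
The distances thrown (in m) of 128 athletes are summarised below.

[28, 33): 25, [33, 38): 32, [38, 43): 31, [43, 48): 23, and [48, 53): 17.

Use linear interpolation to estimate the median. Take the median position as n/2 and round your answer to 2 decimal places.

39.13

Cumulative frequencies: 25, 57, 88, 111, 128
n = 128; position = n/2 = 64.
This falls in the class [38, 43): L = 38, F = 57, f = 31, h = 5.
Median ≈ 38 + ((64 − 57) / 31) × 5 = 39.1290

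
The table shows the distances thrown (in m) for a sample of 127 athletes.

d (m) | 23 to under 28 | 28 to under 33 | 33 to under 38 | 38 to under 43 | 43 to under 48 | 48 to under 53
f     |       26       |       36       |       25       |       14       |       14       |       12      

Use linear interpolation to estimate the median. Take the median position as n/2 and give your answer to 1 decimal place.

Cumulative frequencies: 26, 62, 87, 101, 115, 127
n = 127; position = n/2 = 63.5.
This falls in the class 33 to under 38: L = 33, F = 62, f = 25, h = 5.
Median ≈ 33 + ((63.5 − 62) / 25) × 5 = 33.3000

33.3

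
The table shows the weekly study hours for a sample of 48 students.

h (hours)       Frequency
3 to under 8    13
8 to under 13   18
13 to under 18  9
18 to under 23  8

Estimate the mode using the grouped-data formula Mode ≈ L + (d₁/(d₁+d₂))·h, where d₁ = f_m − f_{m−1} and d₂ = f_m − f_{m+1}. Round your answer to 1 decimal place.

9.8

Modal class: 8 to under 13 (highest frequency 18).
d₁ = 18 − 13 = 5, d₂ = 18 − 9 = 9
Mode ≈ 8 + (5/(5+9)) × 5 = 8 + 1.7857 = 9.7857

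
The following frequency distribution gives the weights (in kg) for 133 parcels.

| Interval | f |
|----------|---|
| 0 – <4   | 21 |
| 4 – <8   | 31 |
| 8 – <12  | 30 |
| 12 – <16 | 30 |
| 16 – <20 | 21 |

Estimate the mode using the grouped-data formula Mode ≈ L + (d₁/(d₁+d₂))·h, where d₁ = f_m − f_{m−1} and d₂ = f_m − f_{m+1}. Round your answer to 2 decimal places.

7.64

Modal class: 4 – <8 (highest frequency 31).
d₁ = 31 − 21 = 10, d₂ = 31 − 30 = 1
Mode ≈ 4 + (10/(10+1)) × 4 = 4 + 3.6364 = 7.6364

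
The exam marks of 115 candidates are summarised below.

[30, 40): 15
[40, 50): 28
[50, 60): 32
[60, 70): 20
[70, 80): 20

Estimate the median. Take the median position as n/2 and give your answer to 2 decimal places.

54.53

Cumulative frequencies: 15, 43, 75, 95, 115
n = 115; position = n/2 = 57.5.
This falls in the class [50, 60): L = 50, F = 43, f = 32, h = 10.
Median ≈ 50 + ((57.5 − 43) / 32) × 10 = 54.5312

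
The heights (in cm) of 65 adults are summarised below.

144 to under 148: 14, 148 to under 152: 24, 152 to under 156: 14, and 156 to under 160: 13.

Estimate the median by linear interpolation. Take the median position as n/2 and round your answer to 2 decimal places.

151.08

Cumulative frequencies: 14, 38, 52, 65
n = 65; position = n/2 = 32.5.
This falls in the class 148 to under 152: L = 148, F = 14, f = 24, h = 4.
Median ≈ 148 + ((32.5 − 14) / 24) × 4 = 151.0833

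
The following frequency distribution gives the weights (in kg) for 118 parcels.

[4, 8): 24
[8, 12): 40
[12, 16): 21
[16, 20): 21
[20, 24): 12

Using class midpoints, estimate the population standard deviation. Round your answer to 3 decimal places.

5.067

Midpoints: 6, 10, 14, 18, 22
n = 118, Σfm = 1480, mean = 12.5424
Σfm² = 21592
Σf(m − x̄)² = Σfm² − (Σfm)²/n = 21592 − 1480²/118 = 3029.2881
Population variance = 3029.2881 / 118 = 25.6719
Standard deviation = √25.6719 = 5.0667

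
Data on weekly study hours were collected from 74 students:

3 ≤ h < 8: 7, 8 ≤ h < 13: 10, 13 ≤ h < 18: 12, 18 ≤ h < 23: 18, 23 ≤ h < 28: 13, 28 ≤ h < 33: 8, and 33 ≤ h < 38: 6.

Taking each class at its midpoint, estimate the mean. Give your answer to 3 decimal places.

Midpoints: 5.5, 10.5, 15.5, 20.5, 25.5, 30.5, 35.5
Σfm = 7×5.5 + 10×10.5 + 12×15.5 + 18×20.5 + 13×25.5 + 8×30.5 + 6×35.5 = 1487
n = Σf = 74
Mean = 1487 / 74 = 20.0946

20.095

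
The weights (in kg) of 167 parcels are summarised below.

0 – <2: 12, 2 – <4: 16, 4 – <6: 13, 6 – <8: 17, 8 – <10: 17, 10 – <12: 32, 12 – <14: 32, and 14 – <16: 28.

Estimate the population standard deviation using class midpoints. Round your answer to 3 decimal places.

4.396

Midpoints: 1, 3, 5, 7, 9, 11, 13, 15
n = 167, Σfm = 1585, mean = 9.4910
Σfm² = 18271
Σf(m − x̄)² = Σfm² − (Σfm)²/n = 18271 − 1585²/167 = 3227.7365
Population variance = 3227.7365 / 167 = 19.3278
Standard deviation = √19.3278 = 4.3963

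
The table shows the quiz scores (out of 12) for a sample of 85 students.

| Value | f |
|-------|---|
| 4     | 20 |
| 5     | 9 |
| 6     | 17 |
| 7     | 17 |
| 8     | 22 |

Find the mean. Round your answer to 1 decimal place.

Values: 4, 5, 6, 7, 8
Σfx = 20×4 + 9×5 + 17×6 + 17×7 + 22×8 = 522
n = Σf = 85
Mean = 522 / 85 = 6.1412

6.1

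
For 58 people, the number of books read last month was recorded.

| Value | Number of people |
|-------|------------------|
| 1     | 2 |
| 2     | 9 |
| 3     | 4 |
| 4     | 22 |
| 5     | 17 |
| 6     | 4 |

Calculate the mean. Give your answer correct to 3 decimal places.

Values: 1, 2, 3, 4, 5, 6
Σfx = 2×1 + 9×2 + 4×3 + 22×4 + 17×5 + 4×6 = 229
n = Σf = 58
Mean = 229 / 58 = 3.9483

3.948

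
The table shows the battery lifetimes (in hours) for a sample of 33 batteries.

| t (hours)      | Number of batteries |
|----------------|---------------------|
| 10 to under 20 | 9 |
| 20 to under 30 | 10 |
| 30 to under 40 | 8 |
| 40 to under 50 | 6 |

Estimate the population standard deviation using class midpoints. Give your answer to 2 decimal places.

10.64

Midpoints: 15, 25, 35, 45
n = 33, Σfm = 935, mean = 28.3333
Σfm² = 30225
Σf(m − x̄)² = Σfm² − (Σfm)²/n = 30225 − 935²/33 = 3733.3333
Population variance = 3733.3333 / 33 = 113.1313
Standard deviation = √113.1313 = 10.6363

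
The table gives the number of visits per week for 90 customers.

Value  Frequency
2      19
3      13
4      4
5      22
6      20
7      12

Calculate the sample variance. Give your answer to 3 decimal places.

Values: 2, 3, 4, 5, 6, 7
n = 90, Σfx = 407, mean = 4.5222
Σfx² = 2115
Σf(x − x̄)² = Σfx² − (Σfx)²/n = 2115 − 407²/90 = 274.4556
Sample variance = 274.4556 / 89 = 3.0838

3.084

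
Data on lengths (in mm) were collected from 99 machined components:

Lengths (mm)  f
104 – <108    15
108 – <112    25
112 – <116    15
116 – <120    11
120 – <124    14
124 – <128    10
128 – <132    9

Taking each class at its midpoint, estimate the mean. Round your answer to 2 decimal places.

Midpoints: 106, 110, 114, 118, 122, 126, 130
Σfm = 15×106 + 25×110 + 15×114 + 11×118 + 14×122 + 10×126 + 9×130 = 11486
n = Σf = 99
Mean = 11486 / 99 = 116.0202

116.02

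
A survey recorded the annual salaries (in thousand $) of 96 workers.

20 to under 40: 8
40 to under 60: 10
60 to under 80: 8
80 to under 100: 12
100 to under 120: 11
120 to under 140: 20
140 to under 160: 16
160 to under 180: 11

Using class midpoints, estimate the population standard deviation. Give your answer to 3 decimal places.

Midpoints: 30, 50, 70, 90, 110, 130, 150, 170
n = 96, Σfm = 10460, mean = 108.9583
Σfm² = 1317600
Σf(m − x̄)² = Σfm² − (Σfm)²/n = 1317600 − 10460²/96 = 177895.8333
Population variance = 177895.8333 / 96 = 1853.0816
Standard deviation = √1853.0816 = 43.0474

43.047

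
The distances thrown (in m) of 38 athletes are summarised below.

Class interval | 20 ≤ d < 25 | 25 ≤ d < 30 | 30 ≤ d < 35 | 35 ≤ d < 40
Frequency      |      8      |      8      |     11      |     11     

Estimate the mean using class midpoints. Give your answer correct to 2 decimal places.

30.79

Midpoints: 22.5, 27.5, 32.5, 37.5
Σfm = 8×22.5 + 8×27.5 + 11×32.5 + 11×37.5 = 1170
n = Σf = 38
Mean = 1170 / 38 = 30.7895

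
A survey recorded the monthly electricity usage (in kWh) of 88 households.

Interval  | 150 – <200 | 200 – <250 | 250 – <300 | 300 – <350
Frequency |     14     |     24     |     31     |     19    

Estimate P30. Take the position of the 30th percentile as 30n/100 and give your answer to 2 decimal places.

225.83

Cumulative frequencies: 14, 38, 69, 88
n = 88; position = 30n/100 = 26.4.
This falls in the class 200 – <250: L = 200, F = 14, f = 24, h = 50.
30th percentile ≈ 200 + ((26.4 − 14) / 24) × 50 = 225.8333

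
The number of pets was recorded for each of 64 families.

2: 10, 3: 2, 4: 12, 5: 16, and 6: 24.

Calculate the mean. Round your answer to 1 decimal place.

4.7

Values: 2, 3, 4, 5, 6
Σfx = 10×2 + 2×3 + 12×4 + 16×5 + 24×6 = 298
n = Σf = 64
Mean = 298 / 64 = 4.6562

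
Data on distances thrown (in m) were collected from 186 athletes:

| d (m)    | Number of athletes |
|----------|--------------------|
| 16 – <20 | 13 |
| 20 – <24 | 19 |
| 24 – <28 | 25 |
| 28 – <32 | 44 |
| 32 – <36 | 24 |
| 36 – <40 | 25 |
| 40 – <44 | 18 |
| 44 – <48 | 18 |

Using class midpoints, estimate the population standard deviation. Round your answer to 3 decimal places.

7.980

Midpoints: 18, 22, 26, 30, 34, 38, 42, 46
n = 186, Σfm = 5972, mean = 32.1075
Σfm² = 203592
Σf(m − x̄)² = Σfm² − (Σfm)²/n = 203592 − 5972²/186 = 11845.8495
Population variance = 11845.8495 / 186 = 63.6874
Standard deviation = √63.6874 = 7.9804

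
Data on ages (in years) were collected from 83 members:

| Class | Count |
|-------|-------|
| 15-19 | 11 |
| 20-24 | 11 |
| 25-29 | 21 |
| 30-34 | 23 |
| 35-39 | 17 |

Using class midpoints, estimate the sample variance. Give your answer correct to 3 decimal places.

Midpoints: 17, 22, 27, 32, 37
n = 83, Σfm = 2361, mean = 28.4458
Σfm² = 70637
Σf(m − x̄)² = Σfm² − (Σfm)²/n = 70637 − 2361²/83 = 3476.5060
Sample variance = 3476.5060 / 82 = 42.3964

42.396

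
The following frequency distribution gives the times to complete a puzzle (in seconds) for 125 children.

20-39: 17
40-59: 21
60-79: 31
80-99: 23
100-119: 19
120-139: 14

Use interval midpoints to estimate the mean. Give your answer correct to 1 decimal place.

77.2

Midpoints: 29.5, 49.5, 69.5, 89.5, 109.5, 129.5
Σfm = 17×29.5 + 21×49.5 + 31×69.5 + 23×89.5 + 19×109.5 + 14×129.5 = 9647.5
n = Σf = 125
Mean = 9647.5 / 125 = 77.1800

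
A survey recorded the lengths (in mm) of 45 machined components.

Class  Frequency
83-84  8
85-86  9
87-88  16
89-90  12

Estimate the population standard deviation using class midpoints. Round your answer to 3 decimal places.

Midpoints: 83.5, 85.5, 87.5, 89.5
n = 45, Σfm = 3911.5, mean = 86.9222
Σfm² = 340193.25
Σf(m − x̄)² = Σfm² − (Σfm)²/n = 340193.25 − 3911.5²/45 = 196.9778
Population variance = 196.9778 / 45 = 4.3773
Standard deviation = √4.3773 = 2.0922

2.092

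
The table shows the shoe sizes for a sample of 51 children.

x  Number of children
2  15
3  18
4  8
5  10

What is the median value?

3

Cumulative frequencies: 15, 33, 41, 51
n = 51, so the median is the value in position (n+1)/2 = 26.
Position 26 falls at value 3.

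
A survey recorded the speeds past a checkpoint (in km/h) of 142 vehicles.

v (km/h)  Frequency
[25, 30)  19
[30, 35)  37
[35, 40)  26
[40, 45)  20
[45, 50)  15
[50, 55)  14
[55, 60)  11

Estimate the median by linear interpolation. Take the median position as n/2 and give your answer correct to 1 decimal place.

Cumulative frequencies: 19, 56, 82, 102, 117, 131, 142
n = 142; position = n/2 = 71.
This falls in the class [35, 40): L = 35, F = 56, f = 26, h = 5.
Median ≈ 35 + ((71 − 56) / 26) × 5 = 37.8846

37.9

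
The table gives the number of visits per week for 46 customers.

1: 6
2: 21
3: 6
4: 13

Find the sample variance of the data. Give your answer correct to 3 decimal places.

Values: 1, 2, 3, 4
n = 46, Σfx = 118, mean = 2.5652
Σfx² = 352
Σf(x − x̄)² = Σfx² − (Σfx)²/n = 352 − 118²/46 = 49.3043
Sample variance = 49.3043 / 45 = 1.0957

1.096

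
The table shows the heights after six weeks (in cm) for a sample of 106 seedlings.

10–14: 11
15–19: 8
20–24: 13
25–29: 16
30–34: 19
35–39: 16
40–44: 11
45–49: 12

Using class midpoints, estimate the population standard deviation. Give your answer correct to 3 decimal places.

10.548

Midpoints: 12, 17, 22, 27, 32, 37, 42, 47
n = 106, Σfm = 3212, mean = 30.3019
Σfm² = 109124
Σf(m − x̄)² = Σfm² − (Σfm)²/n = 109124 − 3212²/106 = 11794.3396
Population variance = 11794.3396 / 106 = 111.2674
Standard deviation = √111.2674 = 10.5483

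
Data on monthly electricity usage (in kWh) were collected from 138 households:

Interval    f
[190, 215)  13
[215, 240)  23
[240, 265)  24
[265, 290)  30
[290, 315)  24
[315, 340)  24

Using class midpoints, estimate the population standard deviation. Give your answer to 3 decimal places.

39.418

Midpoints: 202.5, 227.5, 252.5, 277.5, 302.5, 327.5
n = 138, Σfm = 37370, mean = 270.7971
Σfm² = 10334112.5
Σf(m − x̄)² = Σfm² − (Σfm)²/n = 10334112.5 − 37370²/138 = 214424.8188
Population variance = 214424.8188 / 138 = 1553.8030
Standard deviation = √1553.8030 = 39.4183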